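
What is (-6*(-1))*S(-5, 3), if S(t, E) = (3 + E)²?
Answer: 216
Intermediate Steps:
(-6*(-1))*S(-5, 3) = (-6*(-1))*(3 + 3)² = 6*6² = 6*36 = 216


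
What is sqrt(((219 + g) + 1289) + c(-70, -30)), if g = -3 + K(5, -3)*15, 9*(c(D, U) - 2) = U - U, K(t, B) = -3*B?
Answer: sqrt(1642) ≈ 40.522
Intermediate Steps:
c(D, U) = 2 (c(D, U) = 2 + (U - U)/9 = 2 + (1/9)*0 = 2 + 0 = 2)
g = 132 (g = -3 - 3*(-3)*15 = -3 + 9*15 = -3 + 135 = 132)
sqrt(((219 + g) + 1289) + c(-70, -30)) = sqrt(((219 + 132) + 1289) + 2) = sqrt((351 + 1289) + 2) = sqrt(1640 + 2) = sqrt(1642)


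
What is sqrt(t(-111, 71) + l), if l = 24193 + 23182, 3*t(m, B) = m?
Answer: sqrt(47338) ≈ 217.57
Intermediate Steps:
t(m, B) = m/3
l = 47375
sqrt(t(-111, 71) + l) = sqrt((1/3)*(-111) + 47375) = sqrt(-37 + 47375) = sqrt(47338)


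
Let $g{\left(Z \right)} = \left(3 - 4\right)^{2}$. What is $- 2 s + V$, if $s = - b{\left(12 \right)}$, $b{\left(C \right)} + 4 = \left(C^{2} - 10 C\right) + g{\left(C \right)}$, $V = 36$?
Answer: $78$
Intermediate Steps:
$g{\left(Z \right)} = 1$ ($g{\left(Z \right)} = \left(-1\right)^{2} = 1$)
$b{\left(C \right)} = -3 + C^{2} - 10 C$ ($b{\left(C \right)} = -4 + \left(\left(C^{2} - 10 C\right) + 1\right) = -4 + \left(1 + C^{2} - 10 C\right) = -3 + C^{2} - 10 C$)
$s = -21$ ($s = - (-3 + 12^{2} - 120) = - (-3 + 144 - 120) = \left(-1\right) 21 = -21$)
$- 2 s + V = \left(-2\right) \left(-21\right) + 36 = 42 + 36 = 78$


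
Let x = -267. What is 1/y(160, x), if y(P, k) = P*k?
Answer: -1/42720 ≈ -2.3408e-5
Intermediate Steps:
1/y(160, x) = 1/(160*(-267)) = 1/(-42720) = -1/42720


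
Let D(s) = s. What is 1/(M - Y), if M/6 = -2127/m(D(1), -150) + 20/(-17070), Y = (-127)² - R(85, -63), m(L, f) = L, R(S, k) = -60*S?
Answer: -569/19340883 ≈ -2.9420e-5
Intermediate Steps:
Y = 21229 (Y = (-127)² - (-60)*85 = 16129 - 1*(-5100) = 16129 + 5100 = 21229)
M = -7261582/569 (M = 6*(-2127/1 + 20/(-17070)) = 6*(-2127*1 + 20*(-1/17070)) = 6*(-2127 - 2/1707) = 6*(-3630791/1707) = -7261582/569 ≈ -12762.)
1/(M - Y) = 1/(-7261582/569 - 1*21229) = 1/(-7261582/569 - 21229) = 1/(-19340883/569) = -569/19340883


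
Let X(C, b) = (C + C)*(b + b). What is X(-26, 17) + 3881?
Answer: 2113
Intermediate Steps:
X(C, b) = 4*C*b (X(C, b) = (2*C)*(2*b) = 4*C*b)
X(-26, 17) + 3881 = 4*(-26)*17 + 3881 = -1768 + 3881 = 2113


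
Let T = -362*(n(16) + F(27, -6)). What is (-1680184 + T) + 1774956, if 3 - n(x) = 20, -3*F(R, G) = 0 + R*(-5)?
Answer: 84636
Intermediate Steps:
F(R, G) = 5*R/3 (F(R, G) = -(0 + R*(-5))/3 = -(0 - 5*R)/3 = -(-5)*R/3 = 5*R/3)
n(x) = -17 (n(x) = 3 - 1*20 = 3 - 20 = -17)
T = -10136 (T = -362*(-17 + (5/3)*27) = -362*(-17 + 45) = -362*28 = -10136)
(-1680184 + T) + 1774956 = (-1680184 - 10136) + 1774956 = -1690320 + 1774956 = 84636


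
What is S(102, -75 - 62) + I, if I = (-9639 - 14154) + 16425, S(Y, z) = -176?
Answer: -7544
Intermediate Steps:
I = -7368 (I = -23793 + 16425 = -7368)
S(102, -75 - 62) + I = -176 - 7368 = -7544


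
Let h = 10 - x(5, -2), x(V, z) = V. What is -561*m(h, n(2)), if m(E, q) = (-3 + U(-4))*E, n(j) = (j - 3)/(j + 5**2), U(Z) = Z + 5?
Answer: 5610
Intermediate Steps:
U(Z) = 5 + Z
n(j) = (-3 + j)/(25 + j) (n(j) = (-3 + j)/(j + 25) = (-3 + j)/(25 + j))
h = 5 (h = 10 - 1*5 = 10 - 5 = 5)
m(E, q) = -2*E (m(E, q) = (-3 + (5 - 4))*E = (-3 + 1)*E = -2*E)
-561*m(h, n(2)) = -(-1122)*5 = -561*(-10) = 5610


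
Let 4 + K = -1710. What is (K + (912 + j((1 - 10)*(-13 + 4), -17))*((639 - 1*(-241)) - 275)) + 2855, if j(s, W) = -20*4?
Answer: 504501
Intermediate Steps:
K = -1714 (K = -4 - 1710 = -1714)
j(s, W) = -80
(K + (912 + j((1 - 10)*(-13 + 4), -17))*((639 - 1*(-241)) - 275)) + 2855 = (-1714 + (912 - 80)*((639 - 1*(-241)) - 275)) + 2855 = (-1714 + 832*((639 + 241) - 275)) + 2855 = (-1714 + 832*(880 - 275)) + 2855 = (-1714 + 832*605) + 2855 = (-1714 + 503360) + 2855 = 501646 + 2855 = 504501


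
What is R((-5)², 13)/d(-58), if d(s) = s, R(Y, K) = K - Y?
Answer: 6/29 ≈ 0.20690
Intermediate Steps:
R((-5)², 13)/d(-58) = (13 - 1*(-5)²)/(-58) = (13 - 1*25)*(-1/58) = (13 - 25)*(-1/58) = -12*(-1/58) = 6/29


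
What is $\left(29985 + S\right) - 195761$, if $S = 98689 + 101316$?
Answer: $34229$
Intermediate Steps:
$S = 200005$
$\left(29985 + S\right) - 195761 = \left(29985 + 200005\right) - 195761 = 229990 - 195761 = 34229$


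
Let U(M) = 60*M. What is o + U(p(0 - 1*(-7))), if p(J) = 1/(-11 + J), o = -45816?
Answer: -45831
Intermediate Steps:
o + U(p(0 - 1*(-7))) = -45816 + 60/(-11 + (0 - 1*(-7))) = -45816 + 60/(-11 + (0 + 7)) = -45816 + 60/(-11 + 7) = -45816 + 60/(-4) = -45816 + 60*(-¼) = -45816 - 15 = -45831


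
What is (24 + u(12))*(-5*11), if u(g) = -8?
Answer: -880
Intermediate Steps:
(24 + u(12))*(-5*11) = (24 - 8)*(-5*11) = 16*(-55) = -880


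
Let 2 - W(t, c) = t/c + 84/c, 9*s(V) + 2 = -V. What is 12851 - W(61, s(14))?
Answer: 204279/16 ≈ 12767.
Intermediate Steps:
s(V) = -2/9 - V/9 (s(V) = -2/9 + (-V)/9 = -2/9 - V/9)
W(t, c) = 2 - 84/c - t/c (W(t, c) = 2 - (t/c + 84/c) = 2 - (84/c + t/c) = 2 + (-84/c - t/c) = 2 - 84/c - t/c)
12851 - W(61, s(14)) = 12851 - (-84 - 1*61 + 2*(-2/9 - ⅑*14))/(-2/9 - ⅑*14) = 12851 - (-84 - 61 + 2*(-2/9 - 14/9))/(-2/9 - 14/9) = 12851 - (-84 - 61 + 2*(-16/9))/(-16/9) = 12851 - (-9)*(-84 - 61 - 32/9)/16 = 12851 - (-9)*(-1337)/(16*9) = 12851 - 1*1337/16 = 12851 - 1337/16 = 204279/16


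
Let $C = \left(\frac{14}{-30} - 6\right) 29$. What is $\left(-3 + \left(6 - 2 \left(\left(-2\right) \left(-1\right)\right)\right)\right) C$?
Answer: $\frac{2813}{15} \approx 187.53$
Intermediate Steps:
$C = - \frac{2813}{15}$ ($C = \left(14 \left(- \frac{1}{30}\right) - 6\right) 29 = \left(- \frac{7}{15} - 6\right) 29 = \left(- \frac{97}{15}\right) 29 = - \frac{2813}{15} \approx -187.53$)
$\left(-3 + \left(6 - 2 \left(\left(-2\right) \left(-1\right)\right)\right)\right) C = \left(-3 + \left(6 - 2 \left(\left(-2\right) \left(-1\right)\right)\right)\right) \left(- \frac{2813}{15}\right) = \left(-3 + \left(6 - 4\right)\right) \left(- \frac{2813}{15}\right) = \left(-3 + 2\right) \left(- \frac{2813}{15}\right) = \left(-1\right) \left(- \frac{2813}{15}\right) = \frac{2813}{15}$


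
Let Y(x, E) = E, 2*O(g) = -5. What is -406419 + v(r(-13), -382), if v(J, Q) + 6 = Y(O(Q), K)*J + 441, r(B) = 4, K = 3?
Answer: -405972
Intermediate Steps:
O(g) = -5/2 (O(g) = (½)*(-5) = -5/2)
v(J, Q) = 435 + 3*J (v(J, Q) = -6 + (3*J + 441) = -6 + (441 + 3*J) = 435 + 3*J)
-406419 + v(r(-13), -382) = -406419 + (435 + 3*4) = -406419 + (435 + 12) = -406419 + 447 = -405972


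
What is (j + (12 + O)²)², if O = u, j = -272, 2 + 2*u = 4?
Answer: 10609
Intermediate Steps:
u = 1 (u = -1 + (½)*4 = -1 + 2 = 1)
O = 1
(j + (12 + O)²)² = (-272 + (12 + 1)²)² = (-272 + 13²)² = (-272 + 169)² = (-103)² = 10609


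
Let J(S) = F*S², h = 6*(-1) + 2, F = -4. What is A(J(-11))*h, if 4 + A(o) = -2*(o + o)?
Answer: -7728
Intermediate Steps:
h = -4 (h = -6 + 2 = -4)
J(S) = -4*S²
A(o) = -4 - 4*o (A(o) = -4 - 2*(o + o) = -4 - 4*o)
A(J(-11))*h = (-4 - (-16)*(-11)²)*(-4) = (-4 - (-16)*121)*(-4) = (-4 - 4*(-484))*(-4) = (-4 + 1936)*(-4) = 1932*(-4) = -7728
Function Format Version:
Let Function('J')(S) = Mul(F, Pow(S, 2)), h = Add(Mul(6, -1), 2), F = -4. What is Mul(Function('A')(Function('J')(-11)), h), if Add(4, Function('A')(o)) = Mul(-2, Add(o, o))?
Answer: -7728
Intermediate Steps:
h = -4 (h = Add(-6, 2) = -4)
Function('J')(S) = Mul(-4, Pow(S, 2))
Function('A')(o) = Add(-4, Mul(-4, o)) (Function('A')(o) = Add(-4, Mul(-2, Add(o, o))) = Add(-4, Mul(-2, Mul(2, o))) = Add(-4, Mul(-4, o)))
Mul(Function('A')(Function('J')(-11)), h) = Mul(Add(-4, Mul(-4, Mul(-4, Pow(-11, 2)))), -4) = Mul(Add(-4, Mul(-4, Mul(-4, 121))), -4) = Mul(Add(-4, Mul(-4, -484)), -4) = Mul(Add(-4, 1936), -4) = Mul(1932, -4) = -7728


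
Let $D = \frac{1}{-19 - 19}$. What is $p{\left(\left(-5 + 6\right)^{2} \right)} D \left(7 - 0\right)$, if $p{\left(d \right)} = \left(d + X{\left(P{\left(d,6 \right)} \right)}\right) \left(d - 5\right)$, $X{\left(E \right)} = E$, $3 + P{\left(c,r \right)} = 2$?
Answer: $0$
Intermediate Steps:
$P{\left(c,r \right)} = -1$ ($P{\left(c,r \right)} = -3 + 2 = -1$)
$p{\left(d \right)} = \left(-1 + d\right) \left(-5 + d\right)$ ($p{\left(d \right)} = \left(d - 1\right) \left(d - 5\right) = \left(-1 + d\right) \left(-5 + d\right)$)
$D = - \frac{1}{38}$ ($D = \frac{1}{-38} = - \frac{1}{38} \approx -0.026316$)
$p{\left(\left(-5 + 6\right)^{2} \right)} D \left(7 - 0\right) = \left(5 + \left(\left(-5 + 6\right)^{2}\right)^{2} - 6 \left(-5 + 6\right)^{2}\right) \left(- \frac{1}{38}\right) \left(7 - 0\right) = \left(5 + \left(1^{2}\right)^{2} - 6 \cdot 1^{2}\right) \left(- \frac{1}{38}\right) \left(7 + 0\right) = \left(5 + 1^{2} - 6\right) \left(- \frac{1}{38}\right) 7 = \left(5 + 1 - 6\right) \left(- \frac{1}{38}\right) 7 = 0 \left(- \frac{1}{38}\right) 7 = 0 \cdot 7 = 0$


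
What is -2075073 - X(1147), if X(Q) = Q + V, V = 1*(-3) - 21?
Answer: -2076196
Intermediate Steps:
V = -24 (V = -3 - 21 = -24)
X(Q) = -24 + Q (X(Q) = Q - 24 = -24 + Q)
-2075073 - X(1147) = -2075073 - (-24 + 1147) = -2075073 - 1*1123 = -2075073 - 1123 = -2076196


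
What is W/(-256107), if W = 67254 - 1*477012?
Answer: 136586/85369 ≈ 1.5999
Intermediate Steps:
W = -409758 (W = 67254 - 477012 = -409758)
W/(-256107) = -409758/(-256107) = -409758*(-1/256107) = 136586/85369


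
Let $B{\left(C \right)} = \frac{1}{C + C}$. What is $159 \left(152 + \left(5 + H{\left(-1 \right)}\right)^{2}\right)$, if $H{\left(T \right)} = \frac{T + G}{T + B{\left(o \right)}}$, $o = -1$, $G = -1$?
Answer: $\frac{91637}{3} \approx 30546.0$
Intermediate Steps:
$B{\left(C \right)} = \frac{1}{2 C}$
$H{\left(T \right)} = \frac{-1 + T}{- \frac{1}{2} + T}$ ($H{\left(T \right)} = \frac{T - 1}{T + \frac{1}{2 \left(-1\right)}} = \frac{-1 + T}{T + \frac{1}{2} \left(-1\right)} = \frac{-1 + T}{T - \frac{1}{2}} = \frac{-1 + T}{- \frac{1}{2} + T}$)
$159 \left(152 + \left(5 + H{\left(-1 \right)}\right)^{2}\right) = 159 \left(152 + \left(5 + \frac{2 \left(-1 - 1\right)}{-1 + 2 \left(-1\right)}\right)^{2}\right) = 159 \left(152 + \left(5 + 2 \frac{1}{-1 - 2} \left(-2\right)\right)^{2}\right) = 159 \left(152 + \left(5 + 2 \frac{1}{-3} \left(-2\right)\right)^{2}\right) = 159 \left(152 + \left(5 + 2 \left(- \frac{1}{3}\right) \left(-2\right)\right)^{2}\right) = 159 \left(152 + \left(5 + \frac{4}{3}\right)^{2}\right) = 159 \left(152 + \left(\frac{19}{3}\right)^{2}\right) = 159 \left(152 + \frac{361}{9}\right) = 159 \cdot \frac{1729}{9} = \frac{91637}{3}$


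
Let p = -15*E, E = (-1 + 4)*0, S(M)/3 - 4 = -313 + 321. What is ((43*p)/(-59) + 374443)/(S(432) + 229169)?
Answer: 374443/229205 ≈ 1.6337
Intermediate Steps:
S(M) = 36 (S(M) = 12 + 3*(-313 + 321) = 12 + 3*8 = 12 + 24 = 36)
E = 0 (E = 3*0 = 0)
p = 0 (p = -15*0 = 0)
((43*p)/(-59) + 374443)/(S(432) + 229169) = ((43*0)/(-59) + 374443)/(36 + 229169) = (0*(-1/59) + 374443)/229205 = (0 + 374443)*(1/229205) = 374443*(1/229205) = 374443/229205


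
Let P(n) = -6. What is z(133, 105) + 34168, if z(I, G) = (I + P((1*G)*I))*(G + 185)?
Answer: 70998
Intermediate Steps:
z(I, G) = (-6 + I)*(185 + G) (z(I, G) = (I - 6)*(G + 185) = (-6 + I)*(185 + G))
z(133, 105) + 34168 = (-1110 - 6*105 + 185*133 + 105*133) + 34168 = (-1110 - 630 + 24605 + 13965) + 34168 = 36830 + 34168 = 70998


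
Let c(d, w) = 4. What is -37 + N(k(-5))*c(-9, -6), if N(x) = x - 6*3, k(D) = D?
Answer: -129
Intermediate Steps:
N(x) = -18 + x (N(x) = x - 1*18 = x - 18 = -18 + x)
-37 + N(k(-5))*c(-9, -6) = -37 + (-18 - 5)*4 = -37 - 23*4 = -37 - 92 = -129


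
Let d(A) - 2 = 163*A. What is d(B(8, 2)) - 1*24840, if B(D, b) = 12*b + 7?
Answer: -19785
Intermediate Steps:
B(D, b) = 7 + 12*b
d(A) = 2 + 163*A
d(B(8, 2)) - 1*24840 = (2 + 163*(7 + 12*2)) - 1*24840 = (2 + 163*(7 + 24)) - 24840 = (2 + 163*31) - 24840 = (2 + 5053) - 24840 = 5055 - 24840 = -19785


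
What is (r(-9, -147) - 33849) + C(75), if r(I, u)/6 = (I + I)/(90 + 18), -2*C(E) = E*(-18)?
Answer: -33175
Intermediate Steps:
C(E) = 9*E (C(E) = -E*(-18)/2 = -(-9)*E = 9*E)
r(I, u) = I/9 (r(I, u) = 6*((I + I)/(90 + 18)) = 6*((2*I)/108) = 6*((2*I)*(1/108)) = 6*(I/54) = I/9)
(r(-9, -147) - 33849) + C(75) = ((⅑)*(-9) - 33849) + 9*75 = (-1 - 33849) + 675 = -33850 + 675 = -33175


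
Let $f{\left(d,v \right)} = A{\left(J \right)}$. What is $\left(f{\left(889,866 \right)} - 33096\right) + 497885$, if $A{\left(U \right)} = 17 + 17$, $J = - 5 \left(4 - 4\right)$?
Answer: $464823$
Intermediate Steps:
$J = 0$ ($J = \left(-5\right) 0 = 0$)
$A{\left(U \right)} = 34$
$f{\left(d,v \right)} = 34$
$\left(f{\left(889,866 \right)} - 33096\right) + 497885 = \left(34 - 33096\right) + 497885 = -33062 + 497885 = 464823$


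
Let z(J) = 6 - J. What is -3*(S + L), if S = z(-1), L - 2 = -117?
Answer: 324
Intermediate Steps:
L = -115 (L = 2 - 117 = -115)
S = 7 (S = 6 - 1*(-1) = 6 + 1 = 7)
-3*(S + L) = -3*(7 - 115) = -3*(-108) = 324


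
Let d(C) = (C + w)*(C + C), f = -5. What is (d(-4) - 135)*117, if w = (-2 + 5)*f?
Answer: 1989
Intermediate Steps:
w = -15 (w = (-2 + 5)*(-5) = 3*(-5) = -15)
d(C) = 2*C*(-15 + C) (d(C) = (C - 15)*(C + C) = (-15 + C)*(2*C) = 2*C*(-15 + C))
(d(-4) - 135)*117 = (2*(-4)*(-15 - 4) - 135)*117 = (2*(-4)*(-19) - 135)*117 = (152 - 135)*117 = 17*117 = 1989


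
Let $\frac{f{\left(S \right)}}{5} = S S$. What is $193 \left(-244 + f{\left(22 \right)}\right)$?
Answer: $419968$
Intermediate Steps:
$f{\left(S \right)} = 5 S^{2}$ ($f{\left(S \right)} = 5 S S = 5 S^{2}$)
$193 \left(-244 + f{\left(22 \right)}\right) = 193 \left(-244 + 5 \cdot 22^{2}\right) = 193 \left(-244 + 5 \cdot 484\right) = 193 \left(-244 + 2420\right) = 193 \cdot 2176 = 419968$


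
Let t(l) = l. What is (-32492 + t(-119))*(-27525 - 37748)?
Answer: 2128617803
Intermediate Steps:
(-32492 + t(-119))*(-27525 - 37748) = (-32492 - 119)*(-27525 - 37748) = -32611*(-65273) = 2128617803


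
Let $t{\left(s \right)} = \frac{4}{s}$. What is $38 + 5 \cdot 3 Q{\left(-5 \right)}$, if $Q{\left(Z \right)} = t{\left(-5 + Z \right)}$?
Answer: $32$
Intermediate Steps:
$Q{\left(Z \right)} = \frac{4}{-5 + Z}$
$38 + 5 \cdot 3 Q{\left(-5 \right)} = 38 + 5 \cdot 3 \frac{4}{-5 - 5} = 38 + 15 \frac{4}{-10} = 38 + 15 \cdot 4 \left(- \frac{1}{10}\right) = 38 + 15 \left(- \frac{2}{5}\right) = 38 - 6 = 32$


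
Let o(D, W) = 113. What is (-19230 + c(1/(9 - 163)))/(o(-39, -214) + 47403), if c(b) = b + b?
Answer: -1480711/3658732 ≈ -0.40471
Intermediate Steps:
c(b) = 2*b
(-19230 + c(1/(9 - 163)))/(o(-39, -214) + 47403) = (-19230 + 2/(9 - 163))/(113 + 47403) = (-19230 + 2/(-154))/47516 = (-19230 + 2*(-1/154))*(1/47516) = (-19230 - 1/77)*(1/47516) = -1480711/77*1/47516 = -1480711/3658732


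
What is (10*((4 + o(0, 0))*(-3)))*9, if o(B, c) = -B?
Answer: -1080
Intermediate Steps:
(10*((4 + o(0, 0))*(-3)))*9 = (10*((4 - 1*0)*(-3)))*9 = (10*((4 + 0)*(-3)))*9 = (10*(4*(-3)))*9 = (10*(-12))*9 = -120*9 = -1080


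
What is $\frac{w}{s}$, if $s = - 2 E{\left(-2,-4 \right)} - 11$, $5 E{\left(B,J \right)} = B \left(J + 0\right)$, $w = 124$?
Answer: $- \frac{620}{71} \approx -8.7324$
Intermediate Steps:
$E{\left(B,J \right)} = \frac{B J}{5}$ ($E{\left(B,J \right)} = \frac{B \left(J + 0\right)}{5} = \frac{B J}{5}$)
$s = - \frac{71}{5}$ ($s = - 2 \cdot \frac{1}{5} \left(-2\right) \left(-4\right) - 11 = \left(-2\right) \frac{8}{5} - 11 = - \frac{16}{5} - 11 = - \frac{71}{5} \approx -14.2$)
$\frac{w}{s} = \frac{124}{- \frac{71}{5}} = 124 \left(- \frac{5}{71}\right) = - \frac{620}{71}$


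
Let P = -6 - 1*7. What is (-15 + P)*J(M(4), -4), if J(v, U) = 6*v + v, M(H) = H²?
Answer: -3136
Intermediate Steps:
P = -13 (P = -6 - 7 = -13)
J(v, U) = 7*v
(-15 + P)*J(M(4), -4) = (-15 - 13)*(7*4²) = -196*16 = -28*112 = -3136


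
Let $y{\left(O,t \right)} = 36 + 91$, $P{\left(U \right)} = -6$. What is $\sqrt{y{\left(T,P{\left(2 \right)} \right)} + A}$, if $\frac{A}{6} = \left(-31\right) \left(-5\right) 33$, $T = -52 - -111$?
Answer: $\sqrt{30817} \approx 175.55$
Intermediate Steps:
$T = 59$ ($T = -52 + 111 = 59$)
$y{\left(O,t \right)} = 127$
$A = 30690$ ($A = 6 \left(-31\right) \left(-5\right) 33 = 6 \cdot 155 \cdot 33 = 6 \cdot 5115 = 30690$)
$\sqrt{y{\left(T,P{\left(2 \right)} \right)} + A} = \sqrt{127 + 30690} = \sqrt{30817}$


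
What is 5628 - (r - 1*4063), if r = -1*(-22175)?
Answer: -12484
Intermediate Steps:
r = 22175
5628 - (r - 1*4063) = 5628 - (22175 - 1*4063) = 5628 - (22175 - 4063) = 5628 - 1*18112 = 5628 - 18112 = -12484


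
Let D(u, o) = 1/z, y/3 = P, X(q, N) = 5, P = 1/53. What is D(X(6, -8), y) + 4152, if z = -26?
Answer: 107951/26 ≈ 4152.0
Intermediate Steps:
P = 1/53 ≈ 0.018868
y = 3/53 (y = 3*(1/53) = 3/53 ≈ 0.056604)
D(u, o) = -1/26 (D(u, o) = 1/(-26) = -1/26)
D(X(6, -8), y) + 4152 = -1/26 + 4152 = 107951/26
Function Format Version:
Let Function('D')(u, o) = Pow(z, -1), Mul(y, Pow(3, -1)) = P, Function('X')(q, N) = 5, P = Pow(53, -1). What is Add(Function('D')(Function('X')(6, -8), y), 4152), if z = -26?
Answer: Rational(107951, 26) ≈ 4152.0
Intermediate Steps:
P = Rational(1, 53) ≈ 0.018868
y = Rational(3, 53) (y = Mul(3, Rational(1, 53)) = Rational(3, 53) ≈ 0.056604)
Function('D')(u, o) = Rational(-1, 26) (Function('D')(u, o) = Pow(-26, -1) = Rational(-1, 26))
Add(Function('D')(Function('X')(6, -8), y), 4152) = Add(Rational(-1, 26), 4152) = Rational(107951, 26)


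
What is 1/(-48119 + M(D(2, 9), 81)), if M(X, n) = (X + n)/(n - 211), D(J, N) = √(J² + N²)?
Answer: -406610815/19565959156758 + 65*√85/19565959156758 ≈ -2.0782e-5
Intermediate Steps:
M(X, n) = (X + n)/(-211 + n)
1/(-48119 + M(D(2, 9), 81)) = 1/(-48119 + (√(2² + 9²) + 81)/(-211 + 81)) = 1/(-48119 + (√(4 + 81) + 81)/(-130)) = 1/(-48119 - (√85 + 81)/130) = 1/(-48119 - (81 + √85)/130) = 1/(-48119 + (-81/130 - √85/130)) = 1/(-6255551/130 - √85/130)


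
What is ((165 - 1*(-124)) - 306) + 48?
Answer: 31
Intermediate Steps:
((165 - 1*(-124)) - 306) + 48 = ((165 + 124) - 306) + 48 = (289 - 306) + 48 = -17 + 48 = 31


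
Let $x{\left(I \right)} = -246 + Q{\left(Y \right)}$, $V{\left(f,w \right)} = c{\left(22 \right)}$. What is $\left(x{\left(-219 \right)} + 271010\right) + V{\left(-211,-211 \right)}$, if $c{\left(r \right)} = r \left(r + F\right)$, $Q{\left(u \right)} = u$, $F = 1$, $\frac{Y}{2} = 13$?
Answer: $271296$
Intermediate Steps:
$Y = 26$ ($Y = 2 \cdot 13 = 26$)
$c{\left(r \right)} = r \left(1 + r\right)$ ($c{\left(r \right)} = r \left(r + 1\right) = r \left(1 + r\right)$)
$V{\left(f,w \right)} = 506$ ($V{\left(f,w \right)} = 22 \left(1 + 22\right) = 22 \cdot 23 = 506$)
$x{\left(I \right)} = -220$ ($x{\left(I \right)} = -246 + 26 = -220$)
$\left(x{\left(-219 \right)} + 271010\right) + V{\left(-211,-211 \right)} = \left(-220 + 271010\right) + 506 = 270790 + 506 = 271296$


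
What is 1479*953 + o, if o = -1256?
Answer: 1408231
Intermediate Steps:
1479*953 + o = 1479*953 - 1256 = 1409487 - 1256 = 1408231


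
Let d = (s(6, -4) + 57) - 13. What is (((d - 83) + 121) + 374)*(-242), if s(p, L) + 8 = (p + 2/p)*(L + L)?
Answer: -288464/3 ≈ -96155.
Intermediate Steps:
s(p, L) = -8 + 2*L*(p + 2/p) (s(p, L) = -8 + (p + 2/p)*(L + L) = -8 + (p + 2/p)*(2*L) = -8 + 2*L*(p + 2/p))
d = -44/3 (d = ((-8 + 2*(-4)*6 + 4*(-4)/6) + 57) - 13 = ((-8 - 48 + 4*(-4)*(⅙)) + 57) - 13 = ((-8 - 48 - 8/3) + 57) - 13 = (-176/3 + 57) - 13 = -5/3 - 13 = -44/3 ≈ -14.667)
(((d - 83) + 121) + 374)*(-242) = (((-44/3 - 83) + 121) + 374)*(-242) = ((-293/3 + 121) + 374)*(-242) = (70/3 + 374)*(-242) = (1192/3)*(-242) = -288464/3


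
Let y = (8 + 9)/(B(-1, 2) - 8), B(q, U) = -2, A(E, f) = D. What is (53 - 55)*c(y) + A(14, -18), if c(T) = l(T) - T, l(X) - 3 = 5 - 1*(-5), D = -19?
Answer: -242/5 ≈ -48.400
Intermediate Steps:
A(E, f) = -19
l(X) = 13 (l(X) = 3 + (5 - 1*(-5)) = 3 + (5 + 5) = 3 + 10 = 13)
y = -17/10 (y = (8 + 9)/(-2 - 8) = 17/(-10) = 17*(-1/10) = -17/10 ≈ -1.7000)
c(T) = 13 - T
(53 - 55)*c(y) + A(14, -18) = (53 - 55)*(13 - 1*(-17/10)) - 19 = -2*(13 + 17/10) - 19 = -2*147/10 - 19 = -147/5 - 19 = -242/5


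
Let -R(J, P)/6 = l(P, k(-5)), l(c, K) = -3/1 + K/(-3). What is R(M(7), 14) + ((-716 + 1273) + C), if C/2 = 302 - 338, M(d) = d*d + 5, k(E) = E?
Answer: 493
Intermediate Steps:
M(d) = 5 + d² (M(d) = d² + 5 = 5 + d²)
l(c, K) = -3 - K/3 (l(c, K) = -3*1 + K*(-⅓) = -3 - K/3)
R(J, P) = 8 (R(J, P) = -6*(-3 - ⅓*(-5)) = -6*(-3 + 5/3) = -6*(-4/3) = 8)
C = -72 (C = 2*(302 - 338) = 2*(-36) = -72)
R(M(7), 14) + ((-716 + 1273) + C) = 8 + ((-716 + 1273) - 72) = 8 + (557 - 72) = 8 + 485 = 493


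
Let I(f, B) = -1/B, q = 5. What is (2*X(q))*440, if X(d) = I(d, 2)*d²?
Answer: -11000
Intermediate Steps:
X(d) = -d²/2 (X(d) = (-1/2)*d² = (-1*½)*d² = -d²/2)
(2*X(q))*440 = (2*(-½*5²))*440 = (2*(-½*25))*440 = (2*(-25/2))*440 = -25*440 = -11000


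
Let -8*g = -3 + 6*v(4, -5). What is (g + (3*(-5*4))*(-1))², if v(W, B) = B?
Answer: 263169/64 ≈ 4112.0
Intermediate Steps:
g = 33/8 (g = -(-3 + 6*(-5))/8 = -(-3 - 30)/8 = -⅛*(-33) = 33/8 ≈ 4.1250)
(g + (3*(-5*4))*(-1))² = (33/8 + (3*(-5*4))*(-1))² = (33/8 + (3*(-20))*(-1))² = (33/8 - 60*(-1))² = (33/8 + 60)² = (513/8)² = 263169/64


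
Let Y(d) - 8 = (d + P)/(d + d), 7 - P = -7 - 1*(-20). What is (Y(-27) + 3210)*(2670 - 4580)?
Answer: -55327925/9 ≈ -6.1475e+6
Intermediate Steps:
P = -6 (P = 7 - (-7 - 1*(-20)) = 7 - (-7 + 20) = 7 - 1*13 = 7 - 13 = -6)
Y(d) = 8 + (-6 + d)/(2*d) (Y(d) = 8 + (d - 6)/(d + d) = 8 + (-6 + d)/((2*d)) = 8 + (-6 + d)*(1/(2*d)) = 8 + (-6 + d)/(2*d))
(Y(-27) + 3210)*(2670 - 4580) = ((17/2 - 3/(-27)) + 3210)*(2670 - 4580) = ((17/2 - 3*(-1/27)) + 3210)*(-1910) = ((17/2 + ⅑) + 3210)*(-1910) = (155/18 + 3210)*(-1910) = (57935/18)*(-1910) = -55327925/9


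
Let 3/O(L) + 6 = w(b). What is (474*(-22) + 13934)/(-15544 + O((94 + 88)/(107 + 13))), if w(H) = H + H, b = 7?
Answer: -28048/124349 ≈ -0.22556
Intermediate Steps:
w(H) = 2*H
O(L) = 3/8 (O(L) = 3/(-6 + 2*7) = 3/(-6 + 14) = 3/8)
(474*(-22) + 13934)/(-15544 + O((94 + 88)/(107 + 13))) = (474*(-22) + 13934)/(-15544 + 3/8) = (-10428 + 13934)/(-124349/8) = 3506*(-8/124349) = -28048/124349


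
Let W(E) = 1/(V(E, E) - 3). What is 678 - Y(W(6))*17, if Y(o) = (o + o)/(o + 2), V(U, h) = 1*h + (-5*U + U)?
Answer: 27832/41 ≈ 678.83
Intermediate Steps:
V(U, h) = h - 4*U
W(E) = 1/(-3 - 3*E) (W(E) = 1/((E - 4*E) - 3) = 1/(-3*E - 3) = 1/(-3 - 3*E))
Y(o) = 2*o/(2 + o) (Y(o) = (2*o)/(2 + o) = 2*o/(2 + o))
678 - Y(W(6))*17 = 678 - 2*(1/(3*(-1 - 1*6)))/(2 + 1/(3*(-1 - 1*6)))*17 = 678 - 2*(1/(3*(-1 - 6)))/(2 + 1/(3*(-1 - 6)))*17 = 678 - 2*((1/3)/(-7))/(2 + (1/3)/(-7))*17 = 678 - 2*((1/3)*(-1/7))/(2 + (1/3)*(-1/7))*17 = 678 - 2*(-1/21)/(2 - 1/21)*17 = 678 - 2*(-1/21)/(41/21)*17 = 678 - 2*(-1/21)*(21/41)*17 = 678 - (-2)*17/41 = 678 - 1*(-34/41) = 678 + 34/41 = 27832/41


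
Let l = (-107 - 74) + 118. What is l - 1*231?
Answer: -294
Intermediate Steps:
l = -63 (l = -181 + 118 = -63)
l - 1*231 = -63 - 1*231 = -63 - 231 = -294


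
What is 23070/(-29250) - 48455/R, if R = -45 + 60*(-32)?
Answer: 3048836/127725 ≈ 23.870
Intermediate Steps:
R = -1965 (R = -45 - 1920 = -1965)
23070/(-29250) - 48455/R = 23070/(-29250) - 48455/(-1965) = 23070*(-1/29250) - 48455*(-1/1965) = -769/975 + 9691/393 = 3048836/127725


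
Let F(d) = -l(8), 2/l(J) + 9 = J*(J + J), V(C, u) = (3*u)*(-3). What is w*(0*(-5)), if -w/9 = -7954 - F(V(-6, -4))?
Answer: 0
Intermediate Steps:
V(C, u) = -9*u
l(J) = 2/(-9 + 2*J²) (l(J) = 2/(-9 + J*(J + J)) = 2/(-9 + J*(2*J)) = 2/(-9 + 2*J²))
F(d) = -2/119 (F(d) = -2/(-9 + 2*8²) = -2/(-9 + 2*64) = -2/(-9 + 128) = -2/119)
w = 8518716/119 (w = -9*(-7954 - 1*(-2/119)) = -9*(-7954 + 2/119) = -9*(-946524/119) = 8518716/119 ≈ 71586.)
w*(0*(-5)) = 8518716*(0*(-5))/119 = (8518716/119)*0 = 0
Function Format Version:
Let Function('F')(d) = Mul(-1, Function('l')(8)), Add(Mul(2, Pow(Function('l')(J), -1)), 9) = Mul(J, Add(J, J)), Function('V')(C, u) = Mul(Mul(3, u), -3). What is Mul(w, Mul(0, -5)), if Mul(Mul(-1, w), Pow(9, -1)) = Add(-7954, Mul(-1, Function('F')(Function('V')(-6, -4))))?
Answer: 0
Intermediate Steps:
Function('V')(C, u) = Mul(-9, u)
Function('l')(J) = Mul(2, Pow(Add(-9, Mul(2, Pow(J, 2))), -1)) (Function('l')(J) = Mul(2, Pow(Add(-9, Mul(J, Add(J, J))), -1)) = Mul(2, Pow(Add(-9, Mul(J, Mul(2, J))), -1)) = Mul(2, Pow(Add(-9, Mul(2, Pow(J, 2))), -1)))
Function('F')(d) = Rational(-2, 119) (Function('F')(d) = Mul(-1, Mul(2, Pow(Add(-9, Mul(2, Pow(8, 2))), -1))) = Mul(-1, Mul(2, Pow(Add(-9, Mul(2, 64)), -1))) = Mul(-1, Mul(2, Pow(Add(-9, 128), -1))) = Mul(-1, Mul(2, Pow(119, -1))) = Mul(-1, Mul(2, Rational(1, 119))) = Mul(-1, Rational(2, 119)) = Rational(-2, 119))
w = Rational(8518716, 119) (w = Mul(-9, Add(-7954, Mul(-1, Rational(-2, 119)))) = Mul(-9, Add(-7954, Rational(2, 119))) = Mul(-9, Rational(-946524, 119)) = Rational(8518716, 119) ≈ 71586.)
Mul(w, Mul(0, -5)) = Mul(Rational(8518716, 119), Mul(0, -5)) = Mul(Rational(8518716, 119), 0) = 0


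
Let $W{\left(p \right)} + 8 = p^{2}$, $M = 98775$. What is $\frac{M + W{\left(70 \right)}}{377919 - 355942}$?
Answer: $\frac{103667}{21977} \approx 4.7171$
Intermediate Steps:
$W{\left(p \right)} = -8 + p^{2}$
$\frac{M + W{\left(70 \right)}}{377919 - 355942} = \frac{98775 - \left(8 - 70^{2}\right)}{377919 - 355942} = \frac{98775 + \left(-8 + 4900\right)}{21977} = \left(98775 + 4892\right) \frac{1}{21977} = 103667 \cdot \frac{1}{21977} = \frac{103667}{21977}$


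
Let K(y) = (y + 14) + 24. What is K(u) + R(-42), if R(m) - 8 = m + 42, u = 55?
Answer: 101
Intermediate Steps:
R(m) = 50 + m (R(m) = 8 + (m + 42) = 8 + (42 + m) = 50 + m)
K(y) = 38 + y (K(y) = (14 + y) + 24 = 38 + y)
K(u) + R(-42) = (38 + 55) + (50 - 42) = 93 + 8 = 101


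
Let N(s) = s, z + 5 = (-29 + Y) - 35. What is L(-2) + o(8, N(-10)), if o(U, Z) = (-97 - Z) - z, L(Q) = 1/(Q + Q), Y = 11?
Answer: -117/4 ≈ -29.250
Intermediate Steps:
L(Q) = 1/(2*Q)
z = -58 (z = -5 + ((-29 + 11) - 35) = -5 + (-18 - 35) = -5 - 53 = -58)
o(U, Z) = -39 - Z (o(U, Z) = (-97 - Z) - 1*(-58) = (-97 - Z) + 58 = -39 - Z)
L(-2) + o(8, N(-10)) = (1/2)/(-2) + (-39 - 1*(-10)) = (1/2)*(-1/2) + (-39 + 10) = -1/4 - 29 = -117/4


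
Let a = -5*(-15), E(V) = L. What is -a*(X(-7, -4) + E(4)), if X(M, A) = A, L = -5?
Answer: 675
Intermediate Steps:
E(V) = -5
a = 75
-a*(X(-7, -4) + E(4)) = -75*(-4 - 5) = -75*(-9) = -1*(-675) = 675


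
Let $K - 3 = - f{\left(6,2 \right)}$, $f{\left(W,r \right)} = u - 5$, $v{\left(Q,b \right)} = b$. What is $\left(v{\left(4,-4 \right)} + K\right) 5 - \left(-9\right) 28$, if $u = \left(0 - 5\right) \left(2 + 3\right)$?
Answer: $397$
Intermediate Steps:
$u = -25$ ($u = \left(-5\right) 5 = -25$)
$f{\left(W,r \right)} = -30$ ($f{\left(W,r \right)} = -25 - 5 = -30$)
$K = 33$ ($K = 3 - -30 = 3 + 30 = 33$)
$\left(v{\left(4,-4 \right)} + K\right) 5 - \left(-9\right) 28 = \left(-4 + 33\right) 5 - \left(-9\right) 28 = 29 \cdot 5 - -252 = 145 + 252 = 397$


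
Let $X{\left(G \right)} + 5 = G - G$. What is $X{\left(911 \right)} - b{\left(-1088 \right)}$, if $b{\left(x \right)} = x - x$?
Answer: $-5$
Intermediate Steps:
$b{\left(x \right)} = 0$
$X{\left(G \right)} = -5$ ($X{\left(G \right)} = -5 + \left(G - G\right) = -5 + 0 = -5$)
$X{\left(911 \right)} - b{\left(-1088 \right)} = -5 - 0 = -5 + 0 = -5$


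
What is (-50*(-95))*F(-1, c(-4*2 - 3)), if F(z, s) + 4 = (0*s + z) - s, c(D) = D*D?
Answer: -598500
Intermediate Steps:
c(D) = D²
F(z, s) = -4 + z - s (F(z, s) = -4 + ((0*s + z) - s) = -4 + ((0 + z) - s) = -4 + (z - s) = -4 + z - s)
(-50*(-95))*F(-1, c(-4*2 - 3)) = (-50*(-95))*(-4 - 1 - (-4*2 - 3)²) = 4750*(-4 - 1 - (-8 - 3)²) = 4750*(-4 - 1 - 1*(-11)²) = 4750*(-4 - 1 - 1*121) = 4750*(-4 - 1 - 121) = 4750*(-126) = -598500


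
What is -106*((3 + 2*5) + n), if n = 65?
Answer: -8268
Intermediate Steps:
-106*((3 + 2*5) + n) = -106*((3 + 2*5) + 65) = -106*((3 + 10) + 65) = -106*(13 + 65) = -106*78 = -8268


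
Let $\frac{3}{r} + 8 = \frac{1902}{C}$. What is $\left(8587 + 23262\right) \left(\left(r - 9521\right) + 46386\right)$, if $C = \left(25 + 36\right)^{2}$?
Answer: $\frac{32717488056023}{27866} \approx 1.1741 \cdot 10^{9}$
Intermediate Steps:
$C = 3721$ ($C = 61^{2} = 3721$)
$r = - \frac{11163}{27866}$ ($r = \frac{3}{-8 + \frac{1902}{3721}} = \frac{3}{- \frac{27866}{3721}} = 3 \left(- \frac{3721}{27866}\right) = - \frac{11163}{27866} \approx -0.4006$)
$\left(8587 + 23262\right) \left(\left(r - 9521\right) + 46386\right) = \left(8587 + 23262\right) \left(\left(- \frac{11163}{27866} - 9521\right) + 46386\right) = 31849 \left(\left(- \frac{11163}{27866} - 9521\right) + 46386\right) = 31849 \left(- \frac{265323349}{27866} + 46386\right) = 31849 \cdot \frac{1027268927}{27866} = \frac{32717488056023}{27866}$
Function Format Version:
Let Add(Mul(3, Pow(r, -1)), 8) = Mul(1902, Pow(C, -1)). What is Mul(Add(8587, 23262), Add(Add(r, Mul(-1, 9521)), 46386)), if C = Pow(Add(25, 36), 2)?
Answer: Rational(32717488056023, 27866) ≈ 1.1741e+9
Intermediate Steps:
C = 3721 (C = Pow(61, 2) = 3721)
r = Rational(-11163, 27866) (r = Mul(3, Pow(Add(-8, Mul(1902, Pow(3721, -1))), -1)) = Mul(3, Pow(Add(-8, Mul(1902, Rational(1, 3721))), -1)) = Mul(3, Pow(Add(-8, Rational(1902, 3721)), -1)) = Mul(3, Pow(Rational(-27866, 3721), -1)) = Mul(3, Rational(-3721, 27866)) = Rational(-11163, 27866) ≈ -0.40060)
Mul(Add(8587, 23262), Add(Add(r, Mul(-1, 9521)), 46386)) = Mul(Add(8587, 23262), Add(Add(Rational(-11163, 27866), Mul(-1, 9521)), 46386)) = Mul(31849, Add(Add(Rational(-11163, 27866), -9521), 46386)) = Mul(31849, Add(Rational(-265323349, 27866), 46386)) = Mul(31849, Rational(1027268927, 27866)) = Rational(32717488056023, 27866)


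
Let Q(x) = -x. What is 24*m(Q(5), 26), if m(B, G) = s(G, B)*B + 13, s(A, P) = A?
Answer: -2808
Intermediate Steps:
m(B, G) = 13 + B*G (m(B, G) = G*B + 13 = B*G + 13 = 13 + B*G)
24*m(Q(5), 26) = 24*(13 - 1*5*26) = 24*(13 - 5*26) = 24*(13 - 130) = 24*(-117) = -2808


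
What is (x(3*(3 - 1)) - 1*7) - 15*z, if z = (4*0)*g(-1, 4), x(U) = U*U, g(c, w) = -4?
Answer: 29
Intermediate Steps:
x(U) = U**2
z = 0 (z = (4*0)*(-4) = 0*(-4) = 0)
(x(3*(3 - 1)) - 1*7) - 15*z = ((3*(3 - 1))**2 - 1*7) - 15*0 = ((3*2)**2 - 7) + 0 = (6**2 - 7) + 0 = (36 - 7) + 0 = 29 + 0 = 29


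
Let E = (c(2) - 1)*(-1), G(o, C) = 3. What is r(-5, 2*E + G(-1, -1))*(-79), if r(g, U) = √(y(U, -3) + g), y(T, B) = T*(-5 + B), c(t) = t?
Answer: -79*I*√13 ≈ -284.84*I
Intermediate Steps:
E = -1 (E = (2 - 1)*(-1) = 1*(-1) = -1)
r(g, U) = √(g - 8*U) (r(g, U) = √(U*(-5 - 3) + g) = √(U*(-8) + g) = √(-8*U + g) = √(g - 8*U))
r(-5, 2*E + G(-1, -1))*(-79) = √(-5 - 8*(2*(-1) + 3))*(-79) = √(-5 - 8*(-2 + 3))*(-79) = √(-5 - 8*1)*(-79) = √(-5 - 8)*(-79) = √(-13)*(-79) = (I*√13)*(-79) = -79*I*√13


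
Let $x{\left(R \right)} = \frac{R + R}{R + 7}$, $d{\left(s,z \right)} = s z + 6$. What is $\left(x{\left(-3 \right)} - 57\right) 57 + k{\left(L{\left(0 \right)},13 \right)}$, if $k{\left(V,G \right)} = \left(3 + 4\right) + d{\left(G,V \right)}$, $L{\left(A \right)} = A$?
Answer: $- \frac{6643}{2} \approx -3321.5$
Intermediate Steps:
$d{\left(s,z \right)} = 6 + s z$
$k{\left(V,G \right)} = 13 + G V$ ($k{\left(V,G \right)} = \left(3 + 4\right) + \left(6 + G V\right) = 7 + \left(6 + G V\right) = 13 + G V$)
$x{\left(R \right)} = \frac{2 R}{7 + R}$
$\left(x{\left(-3 \right)} - 57\right) 57 + k{\left(L{\left(0 \right)},13 \right)} = \left(2 \left(-3\right) \frac{1}{7 - 3} - 57\right) 57 + \left(13 + 13 \cdot 0\right) = \left(2 \left(-3\right) \frac{1}{4} - 57\right) 57 + \left(13 + 0\right) = \left(2 \left(-3\right) \frac{1}{4} - 57\right) 57 + 13 = \left(- \frac{3}{2} - 57\right) 57 + 13 = \left(- \frac{117}{2}\right) 57 + 13 = - \frac{6669}{2} + 13 = - \frac{6643}{2}$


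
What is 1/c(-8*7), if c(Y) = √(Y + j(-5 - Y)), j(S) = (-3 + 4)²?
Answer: -I*√55/55 ≈ -0.13484*I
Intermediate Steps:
j(S) = 1 (j(S) = 1² = 1)
c(Y) = √(1 + Y) (c(Y) = √(Y + 1) = √(1 + Y))
1/c(-8*7) = 1/(√(1 - 8*7)) = 1/(√(1 - 56)) = 1/(√(-55)) = 1/(I*√55) = -I*√55/55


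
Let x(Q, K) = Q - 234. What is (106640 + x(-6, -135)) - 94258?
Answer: 12142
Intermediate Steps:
x(Q, K) = -234 + Q
(106640 + x(-6, -135)) - 94258 = (106640 + (-234 - 6)) - 94258 = (106640 - 240) - 94258 = 106400 - 94258 = 12142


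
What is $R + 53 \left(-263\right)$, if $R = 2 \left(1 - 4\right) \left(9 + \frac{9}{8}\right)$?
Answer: $- \frac{55999}{4} \approx -14000.0$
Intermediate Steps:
$R = - \frac{243}{4}$ ($R = 2 \left(-3\right) \left(9 + 9 \cdot \frac{1}{8}\right) = - 6 \left(9 + \frac{9}{8}\right) = \left(-6\right) \frac{81}{8} = - \frac{243}{4} \approx -60.75$)
$R + 53 \left(-263\right) = - \frac{243}{4} + 53 \left(-263\right) = - \frac{243}{4} - 13939 = - \frac{55999}{4}$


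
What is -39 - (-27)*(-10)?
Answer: -309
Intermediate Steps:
-39 - (-27)*(-10) = -39 - 1*270 = -39 - 270 = -309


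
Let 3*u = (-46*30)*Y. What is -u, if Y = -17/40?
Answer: -391/2 ≈ -195.50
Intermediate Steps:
Y = -17/40 (Y = -17*1/40 = -17/40 ≈ -0.42500)
u = 391/2 (u = (-46*30*(-17/40))/3 = (-1380*(-17/40))/3 = (⅓)*(1173/2) = 391/2 ≈ 195.50)
-u = -1*391/2 = -391/2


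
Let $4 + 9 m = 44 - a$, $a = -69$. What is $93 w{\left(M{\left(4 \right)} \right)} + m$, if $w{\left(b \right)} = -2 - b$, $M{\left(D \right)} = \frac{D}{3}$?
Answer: $- \frac{2681}{9} \approx -297.89$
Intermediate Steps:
$M{\left(D \right)} = \frac{D}{3}$ ($M{\left(D \right)} = D \frac{1}{3} = \frac{D}{3}$)
$m = \frac{109}{9}$ ($m = - \frac{4}{9} + \frac{44 - -69}{9} = - \frac{4}{9} + \frac{44 + 69}{9} = - \frac{4}{9} + \frac{1}{9} \cdot 113 = - \frac{4}{9} + \frac{113}{9} = \frac{109}{9} \approx 12.111$)
$93 w{\left(M{\left(4 \right)} \right)} + m = 93 \left(-2 - \frac{1}{3} \cdot 4\right) + \frac{109}{9} = 93 \left(-2 - \frac{4}{3}\right) + \frac{109}{9} = 93 \left(- \frac{10}{3}\right) + \frac{109}{9} = -310 + \frac{109}{9} = - \frac{2681}{9}$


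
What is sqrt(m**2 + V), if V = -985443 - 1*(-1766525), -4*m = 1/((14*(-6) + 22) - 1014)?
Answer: sqrt(14469087898113)/4304 ≈ 883.79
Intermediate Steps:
m = 1/4304 (m = -1/(4*((14*(-6) + 22) - 1014)) = -1/(4*((-84 + 22) - 1014)) = -1/(4*(-62 - 1014)) = -1/4/(-1076) = -1/4*(-1/1076) = 1/4304 ≈ 0.00023234)
V = 781082 (V = -985443 + 1766525 = 781082)
sqrt(m**2 + V) = sqrt((1/4304)**2 + 781082) = sqrt(1/18524416 + 781082) = sqrt(14469087898113/18524416) = sqrt(14469087898113)/4304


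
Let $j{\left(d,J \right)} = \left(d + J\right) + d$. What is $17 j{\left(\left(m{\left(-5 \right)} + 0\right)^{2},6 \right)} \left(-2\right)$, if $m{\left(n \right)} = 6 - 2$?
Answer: $-1292$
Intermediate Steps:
$m{\left(n \right)} = 4$
$j{\left(d,J \right)} = J + 2 d$ ($j{\left(d,J \right)} = \left(J + d\right) + d = J + 2 d$)
$17 j{\left(\left(m{\left(-5 \right)} + 0\right)^{2},6 \right)} \left(-2\right) = 17 \left(6 + 2 \left(4 + 0\right)^{2}\right) \left(-2\right) = 17 \left(6 + 2 \cdot 4^{2}\right) \left(-2\right) = 17 \left(6 + 2 \cdot 16\right) \left(-2\right) = 17 \left(6 + 32\right) \left(-2\right) = 17 \cdot 38 \left(-2\right) = 646 \left(-2\right) = -1292$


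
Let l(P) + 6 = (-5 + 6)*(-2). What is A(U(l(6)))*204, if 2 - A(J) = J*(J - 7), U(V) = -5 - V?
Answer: 2856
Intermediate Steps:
l(P) = -8 (l(P) = -6 + (-5 + 6)*(-2) = -6 + 1*(-2) = -6 - 2 = -8)
A(J) = 2 - J*(-7 + J) (A(J) = 2 - J*(J - 7) = 2 - J*(-7 + J))
A(U(l(6)))*204 = (2 - (-5 - 1*(-8))² + 7*(-5 - 1*(-8)))*204 = (2 - (-5 + 8)² + 7*(-5 + 8))*204 = (2 - 1*3² + 7*3)*204 = (2 - 1*9 + 21)*204 = (2 - 9 + 21)*204 = 14*204 = 2856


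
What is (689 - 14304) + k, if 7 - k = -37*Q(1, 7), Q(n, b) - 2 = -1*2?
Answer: -13608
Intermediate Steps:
Q(n, b) = 0 (Q(n, b) = 2 - 1*2 = 2 - 2 = 0)
k = 7 (k = 7 - (-37)*0 = 7 - 1*0 = 7 + 0 = 7)
(689 - 14304) + k = (689 - 14304) + 7 = -13615 + 7 = -13608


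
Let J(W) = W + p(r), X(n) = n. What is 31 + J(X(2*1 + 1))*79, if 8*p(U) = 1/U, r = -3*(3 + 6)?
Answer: 57809/216 ≈ 267.63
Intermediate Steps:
r = -27 (r = -3*9 = -27)
p(U) = 1/(8*U)
J(W) = -1/216 + W (J(W) = W + (⅛)/(-27) = W + (⅛)*(-1/27) = W - 1/216 = -1/216 + W)
31 + J(X(2*1 + 1))*79 = 31 + (-1/216 + (2*1 + 1))*79 = 31 + (-1/216 + (2 + 1))*79 = 31 + (-1/216 + 3)*79 = 31 + (647/216)*79 = 31 + 51113/216 = 57809/216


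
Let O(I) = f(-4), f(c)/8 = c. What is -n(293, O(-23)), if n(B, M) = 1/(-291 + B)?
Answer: -½ ≈ -0.50000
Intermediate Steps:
f(c) = 8*c
O(I) = -32 (O(I) = 8*(-4) = -32)
-n(293, O(-23)) = -1/(-291 + 293) = -1/2 = -1*½ = -½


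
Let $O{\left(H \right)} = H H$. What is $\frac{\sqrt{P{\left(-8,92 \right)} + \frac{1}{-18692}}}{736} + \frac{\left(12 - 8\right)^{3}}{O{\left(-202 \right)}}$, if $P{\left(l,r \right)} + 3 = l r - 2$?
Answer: $\frac{16}{10201} + \frac{i \sqrt{64724662229}}{6878656} \approx 0.0015685 + 0.036985 i$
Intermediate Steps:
$P{\left(l,r \right)} = -5 + l r$ ($P{\left(l,r \right)} = -3 + \left(l r - 2\right) = -3 + \left(-2 + l r\right) = -5 + l r$)
$O{\left(H \right)} = H^{2}$
$\frac{\sqrt{P{\left(-8,92 \right)} + \frac{1}{-18692}}}{736} + \frac{\left(12 - 8\right)^{3}}{O{\left(-202 \right)}} = \frac{\sqrt{\left(-5 - 736\right) + \frac{1}{-18692}}}{736} + \frac{\left(12 - 8\right)^{3}}{\left(-202\right)^{2}} = \sqrt{\left(-5 - 736\right) - \frac{1}{18692}} \cdot \frac{1}{736} + \frac{\left(12 - 8\right)^{3}}{40804} = \sqrt{-741 - \frac{1}{18692}} \cdot \frac{1}{736} + 4^{3} \cdot \frac{1}{40804} = \sqrt{- \frac{13850773}{18692}} \cdot \frac{1}{736} + 64 \cdot \frac{1}{40804} = \frac{i \sqrt{64724662229}}{9346} \cdot \frac{1}{736} + \frac{16}{10201} = \frac{i \sqrt{64724662229}}{6878656} + \frac{16}{10201} = \frac{16}{10201} + \frac{i \sqrt{64724662229}}{6878656}$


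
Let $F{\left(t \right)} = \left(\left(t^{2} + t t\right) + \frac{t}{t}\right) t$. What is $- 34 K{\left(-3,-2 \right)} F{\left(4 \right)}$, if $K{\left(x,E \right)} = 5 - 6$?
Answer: $4488$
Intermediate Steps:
$K{\left(x,E \right)} = -1$ ($K{\left(x,E \right)} = 5 - 6 = -1$)
$F{\left(t \right)} = t \left(1 + 2 t^{2}\right)$ ($F{\left(t \right)} = \left(\left(t^{2} + t^{2}\right) + 1\right) t = \left(2 t^{2} + 1\right) t = \left(1 + 2 t^{2}\right) t = t \left(1 + 2 t^{2}\right)$)
$- 34 K{\left(-3,-2 \right)} F{\left(4 \right)} = \left(-34\right) \left(-1\right) \left(4 + 2 \cdot 4^{3}\right) = 34 \left(4 + 2 \cdot 64\right) = 34 \left(4 + 128\right) = 34 \cdot 132 = 4488$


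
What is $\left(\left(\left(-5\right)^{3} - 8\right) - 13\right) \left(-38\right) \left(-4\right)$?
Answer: $-22192$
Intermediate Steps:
$\left(\left(\left(-5\right)^{3} - 8\right) - 13\right) \left(-38\right) \left(-4\right) = \left(\left(-125 - 8\right) - 13\right) \left(-38\right) \left(-4\right) = \left(-133 - 13\right) \left(-38\right) \left(-4\right) = \left(-146\right) \left(-38\right) \left(-4\right) = 5548 \left(-4\right) = -22192$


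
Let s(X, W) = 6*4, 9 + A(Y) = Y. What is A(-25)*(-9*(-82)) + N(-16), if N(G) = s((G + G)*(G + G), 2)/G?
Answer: -50187/2 ≈ -25094.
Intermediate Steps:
A(Y) = -9 + Y
s(X, W) = 24
N(G) = 24/G
A(-25)*(-9*(-82)) + N(-16) = (-9 - 25)*(-9*(-82)) + 24/(-16) = -34*738 + 24*(-1/16) = -25092 - 3/2 = -50187/2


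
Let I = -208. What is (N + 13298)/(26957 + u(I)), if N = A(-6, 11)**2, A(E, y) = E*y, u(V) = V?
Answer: 17654/26749 ≈ 0.65999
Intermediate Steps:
N = 4356 (N = (-6*11)**2 = (-66)**2 = 4356)
(N + 13298)/(26957 + u(I)) = (4356 + 13298)/(26957 - 208) = 17654/26749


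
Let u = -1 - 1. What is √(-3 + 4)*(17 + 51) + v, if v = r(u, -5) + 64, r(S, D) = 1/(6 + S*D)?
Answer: 2113/16 ≈ 132.06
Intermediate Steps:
u = -2
r(S, D) = 1/(6 + D*S)
v = 1025/16 (v = 1/(6 - 5*(-2)) + 64 = 1/(6 + 10) + 64 = 1/16 + 64 = 1025/16 ≈ 64.063)
√(-3 + 4)*(17 + 51) + v = √(-3 + 4)*(17 + 51) + 1025/16 = √1*68 + 1025/16 = 1*68 + 1025/16 = 68 + 1025/16 = 2113/16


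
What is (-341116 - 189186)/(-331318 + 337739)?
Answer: -530302/6421 ≈ -82.589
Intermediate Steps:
(-341116 - 189186)/(-331318 + 337739) = -530302/6421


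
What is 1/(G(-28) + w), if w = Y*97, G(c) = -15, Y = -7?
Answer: -1/694 ≈ -0.0014409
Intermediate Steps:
w = -679 (w = -7*97 = -679)
1/(G(-28) + w) = 1/(-15 - 679) = 1/(-694) = -1/694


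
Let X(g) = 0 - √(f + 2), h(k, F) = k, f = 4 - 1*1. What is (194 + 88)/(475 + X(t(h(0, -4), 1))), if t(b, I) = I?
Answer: 13395/22562 + 141*√5/112810 ≈ 0.59649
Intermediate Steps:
f = 3 (f = 4 - 1 = 3)
X(g) = -√5 (X(g) = 0 - √(3 + 2) = 0 - √5 = -√5)
(194 + 88)/(475 + X(t(h(0, -4), 1))) = (194 + 88)/(475 - √5) = 282/(475 - √5)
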